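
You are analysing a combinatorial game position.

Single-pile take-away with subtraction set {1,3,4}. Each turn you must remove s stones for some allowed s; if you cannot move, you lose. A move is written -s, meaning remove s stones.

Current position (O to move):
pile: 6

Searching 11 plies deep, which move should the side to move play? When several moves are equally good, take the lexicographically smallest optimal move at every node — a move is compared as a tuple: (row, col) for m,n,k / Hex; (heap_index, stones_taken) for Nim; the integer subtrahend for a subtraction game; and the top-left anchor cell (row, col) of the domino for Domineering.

O's best at [6]: -4

[6] O move#1: -1:-1/5, -3:-1/3, -4:+1/2*
[2] X move#2: -1:-1/1*
[1] O move#3: -1:+1/0*
[0] end (terminal -1, X#4); searched 6 to 11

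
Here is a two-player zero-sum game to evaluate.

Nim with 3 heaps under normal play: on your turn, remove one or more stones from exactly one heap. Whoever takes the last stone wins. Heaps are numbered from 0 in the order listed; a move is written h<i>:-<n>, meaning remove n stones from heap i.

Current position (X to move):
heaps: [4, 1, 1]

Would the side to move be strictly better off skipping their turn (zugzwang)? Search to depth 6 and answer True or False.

ply 1, X at (4,1,1) | h0:-1=-1→(3,1,1); h0:-2=-1→(2,1,1); h0:-3=-1→(1,1,1); h0:-4=+1→(0,1,1)*; h1:-1=-1→(4,0,1); h2:-1=-1→(4,1,0)
ply 2, O at (0,1,1) | h1:-1=-1→(0,0,1)*; h2:-1=-1→(0,1,0)
ply 3, X at (0,0,1) | h2:-1=+1→(0,0,0)*
ply 4: (0,0,0) is terminal -1 (O); from (4,1,1) depth 6
suppose X passes — search the same position with O to move:
pass> ply 1, O at (4,1,1) | h0:-1=-1→(3,1,1); h0:-2=-1→(2,1,1); h0:-3=-1→(1,1,1); h0:-4=+1→(0,1,1)*; h1:-1=-1→(4,0,1); h2:-1=-1→(4,1,0)
pass> ply 2, X at (0,1,1) | h1:-1=-1→(0,0,1)*; h2:-1=-1→(0,1,0)
pass> ply 3, O at (0,0,1) | h2:-1=+1→(0,0,0)*
pass> ply 4: (0,0,0) is terminal -1 (X); from (4,1,1) depth 6
for X: play +1, pass -1

zugzwang((4,1,1), X) = False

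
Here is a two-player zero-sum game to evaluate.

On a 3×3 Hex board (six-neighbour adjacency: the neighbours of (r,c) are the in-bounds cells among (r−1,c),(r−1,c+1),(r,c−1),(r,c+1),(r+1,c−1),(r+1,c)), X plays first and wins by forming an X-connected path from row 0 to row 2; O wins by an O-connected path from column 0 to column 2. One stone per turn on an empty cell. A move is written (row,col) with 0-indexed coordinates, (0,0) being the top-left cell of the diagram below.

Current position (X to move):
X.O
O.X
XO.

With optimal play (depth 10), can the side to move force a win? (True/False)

ply 1, X at X.O/O.X/XO. | (0,1)=-1→XXO/O.X/XO.*; (1,1)=-1→X.O/OXX/XO.; (2,2)=-1→X.O/O.X/XOX
ply 2, O at XXO/O.X/XO. | (1,1)=+1→XXO/OOX/XO.*; (2,2)=-1→XXO/O.X/XOO
ply 3: XXO/OOX/XO. is terminal -1 (X); from X.O/O.X/XO. depth 10

X winning at [X.O/O.X/XO.]: False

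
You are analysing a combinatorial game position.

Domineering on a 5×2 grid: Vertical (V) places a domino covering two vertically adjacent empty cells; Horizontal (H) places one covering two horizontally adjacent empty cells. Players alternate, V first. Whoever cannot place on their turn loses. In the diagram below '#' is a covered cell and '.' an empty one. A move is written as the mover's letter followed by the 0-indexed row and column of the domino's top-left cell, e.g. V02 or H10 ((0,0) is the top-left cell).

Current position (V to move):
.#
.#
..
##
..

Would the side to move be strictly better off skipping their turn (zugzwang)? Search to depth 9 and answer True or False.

p1 V@[.#/.#/../##/..]: V00[##/##/../##/..]-1* V10[.#/##/#./##/..]-1
p2 H@[##/##/../##/..]: H20[##/##/##/##/..]+1* H40[##/##/../##/##]+1
p3 V@[##/##/##/##/..] terminal -1; root [.#/.#/../##/..] d9
suppose V passes — search the same position with H to move:
pass> p1 H@[.#/.#/../##/..]: H20[.#/.#/##/##/..]+1* H40[.#/.#/../##/##]-1
pass> p2 V@[.#/.#/##/##/..]: V00[##/##/##/##/..]-1*
pass> p3 H@[##/##/##/##/..]: H40[##/##/##/##/##]+1*
pass> p4 V@[##/##/##/##/##] terminal -1; root [.#/.#/../##/..] d9
for V: play -1, pass -1

zugzwang(.#/.#/../##/.., V) = False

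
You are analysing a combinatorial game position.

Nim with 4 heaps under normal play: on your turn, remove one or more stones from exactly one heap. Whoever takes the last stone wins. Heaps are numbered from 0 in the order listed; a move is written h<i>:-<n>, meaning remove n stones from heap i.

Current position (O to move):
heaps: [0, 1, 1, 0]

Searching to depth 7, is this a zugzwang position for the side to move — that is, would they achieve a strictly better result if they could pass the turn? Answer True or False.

zugzwang((0,1,1,0), O) = True

ply 1, O at (0,1,1,0) | h1:-1=-1→(0,0,1,0)*; h2:-1=-1→(0,1,0,0)
ply 2, X at (0,0,1,0) | h2:-1=+1→(0,0,0,0)*
ply 3: (0,0,0,0) is terminal -1 (O); from (0,1,1,0) depth 7
pass branch (X moves first from the same position):
  | ply 1, X at (0,1,1,0) | h1:-1=-1→(0,0,1,0)*; h2:-1=-1→(0,1,0,0)
  | ply 2, O at (0,0,1,0) | h2:-1=+1→(0,0,0,0)*
  | ply 3: (0,0,0,0) is terminal -1 (X); from (0,1,1,0) depth 7
O moving scores -1; O passing scores +1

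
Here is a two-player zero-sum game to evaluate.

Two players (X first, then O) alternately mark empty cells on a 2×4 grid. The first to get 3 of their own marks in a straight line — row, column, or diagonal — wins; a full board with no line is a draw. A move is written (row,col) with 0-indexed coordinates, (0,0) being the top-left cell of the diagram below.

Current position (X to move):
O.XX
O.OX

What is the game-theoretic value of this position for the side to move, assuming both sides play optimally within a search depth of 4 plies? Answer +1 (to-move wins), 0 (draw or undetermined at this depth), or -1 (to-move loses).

p1 X@[O.XX/O.OX]: (0,1)[OXXX/O.OX]+1* (1,1)[O.XX/OXOX]+0
p2 O@[OXXX/O.OX] terminal -1; root [O.XX/O.OX] d4

value(O.XX/O.OX, X) = +1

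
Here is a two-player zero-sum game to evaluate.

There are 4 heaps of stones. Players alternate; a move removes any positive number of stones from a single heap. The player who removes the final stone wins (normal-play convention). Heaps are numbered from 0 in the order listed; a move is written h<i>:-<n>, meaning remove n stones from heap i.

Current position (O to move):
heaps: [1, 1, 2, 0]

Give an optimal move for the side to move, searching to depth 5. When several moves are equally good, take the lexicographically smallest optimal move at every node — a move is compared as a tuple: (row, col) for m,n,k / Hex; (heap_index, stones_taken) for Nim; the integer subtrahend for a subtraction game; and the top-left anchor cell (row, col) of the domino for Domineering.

p1 O@[(1,1,2,0)]: h0:-1[(0,1,2,0)]-1 h1:-1[(1,0,2,0)]-1 h2:-1[(1,1,1,0)]-1 h2:-2[(1,1,0,0)]+1*
p2 X@[(1,1,0,0)]: h0:-1[(0,1,0,0)]-1* h1:-1[(1,0,0,0)]-1
p3 O@[(0,1,0,0)]: h1:-1[(0,0,0,0)]+1*
p4 X@[(0,0,0,0)] terminal -1; root [(1,1,2,0)] d5

O's best at [(1,1,2,0)]: h2:-2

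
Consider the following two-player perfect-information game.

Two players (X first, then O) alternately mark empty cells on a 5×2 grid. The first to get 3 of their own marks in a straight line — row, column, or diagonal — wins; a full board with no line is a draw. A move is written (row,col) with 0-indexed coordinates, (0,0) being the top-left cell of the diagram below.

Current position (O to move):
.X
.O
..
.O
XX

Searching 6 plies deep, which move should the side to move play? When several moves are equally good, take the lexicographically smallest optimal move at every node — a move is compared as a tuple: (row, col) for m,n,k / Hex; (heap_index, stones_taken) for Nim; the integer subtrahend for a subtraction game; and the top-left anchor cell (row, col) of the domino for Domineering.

[.X/.O/../.O/XX] O move#1: (0,0):+0/OX/.O/../.O/XX, (1,0):+1/.X/OO/../.O/XX*, (2,0):+1/.X/.O/O./.O/XX, (2,1):+1/.X/.O/.O/.O/XX, (3,0):+0/.X/.O/../OO/XX
[.X/OO/../.O/XX] X move#2: (0,0):-1/XX/OO/../.O/XX*, (2,0):-1/.X/OO/X./.O/XX, (2,1):-1/.X/OO/.X/.O/XX, (3,0):-1/.X/OO/../XO/XX
[XX/OO/../.O/XX] O move#3: (2,0):+1/XX/OO/O./.O/XX*, (2,1):+1/XX/OO/.O/.O/XX, (3,0):+1/XX/OO/../OO/XX
[XX/OO/O./.O/XX] X move#4: (2,1):-1/XX/OO/OX/.O/XX*, (3,0):-1/XX/OO/O./XO/XX
[XX/OO/OX/.O/XX] O move#5: (3,0):+1/XX/OO/OX/OO/XX*
[XX/OO/OX/OO/XX] end (terminal -1, X#6); searched .X/.O/../.O/XX to 6

O's best at [.X/.O/../.O/XX]: (1,0)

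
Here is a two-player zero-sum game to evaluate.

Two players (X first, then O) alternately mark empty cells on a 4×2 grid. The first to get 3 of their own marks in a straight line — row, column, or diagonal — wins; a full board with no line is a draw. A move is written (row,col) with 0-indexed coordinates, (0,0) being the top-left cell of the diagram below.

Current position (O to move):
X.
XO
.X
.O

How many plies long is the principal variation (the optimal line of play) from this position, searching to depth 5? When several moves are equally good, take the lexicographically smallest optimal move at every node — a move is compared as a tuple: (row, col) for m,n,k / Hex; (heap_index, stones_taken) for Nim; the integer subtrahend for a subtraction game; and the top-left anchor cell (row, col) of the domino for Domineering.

PV length from [X./XO/.X/.O]: 3 plies

p1 O@[X./XO/.X/.O]: (0,1)[XO/XO/.X/.O]-1 (2,0)[X./XO/OX/.O]+0* (3,0)[X./XO/.X/OO]-1
p2 X@[X./XO/OX/.O]: (0,1)[XX/XO/OX/.O]+0* (3,0)[X./XO/OX/XO]+0
p3 O@[XX/XO/OX/.O]: (3,0)[XX/XO/OX/OO]+0*
p4 X@[XX/XO/OX/OO] terminal +0; root [X./XO/.X/.O] d5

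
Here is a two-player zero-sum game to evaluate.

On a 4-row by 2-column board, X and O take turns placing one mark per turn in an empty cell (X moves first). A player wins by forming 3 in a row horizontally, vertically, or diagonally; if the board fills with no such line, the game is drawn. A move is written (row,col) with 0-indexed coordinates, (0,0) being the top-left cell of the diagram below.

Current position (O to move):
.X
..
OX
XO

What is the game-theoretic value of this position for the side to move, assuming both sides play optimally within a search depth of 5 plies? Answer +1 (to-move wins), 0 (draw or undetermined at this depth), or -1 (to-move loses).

value(.X/../OX/XO, O) = 0

[.X/../OX/XO] O move#1: (0,0):-1/OX/../OX/XO, (1,0):-1/.X/O./OX/XO, (1,1):+0/.X/.O/OX/XO*
[.X/.O/OX/XO] X move#2: (0,0):+0/XX/.O/OX/XO*, (1,0):+0/.X/XO/OX/XO
[XX/.O/OX/XO] O move#3: (1,0):+0/XX/OO/OX/XO*
[XX/OO/OX/XO] end (terminal +0, X#4); searched .X/../OX/XO to 5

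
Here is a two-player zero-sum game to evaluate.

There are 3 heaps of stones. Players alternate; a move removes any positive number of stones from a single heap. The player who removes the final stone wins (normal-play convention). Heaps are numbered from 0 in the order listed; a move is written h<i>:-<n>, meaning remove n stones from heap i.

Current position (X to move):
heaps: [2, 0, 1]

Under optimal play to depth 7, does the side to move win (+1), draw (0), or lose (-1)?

[(2,0,1)] X move#1: h0:-1:+1/(1,0,1)*, h0:-2:-1/(0,0,1), h2:-1:-1/(2,0,0)
[(1,0,1)] O move#2: h0:-1:-1/(0,0,1)*, h2:-1:-1/(1,0,0)
[(0,0,1)] X move#3: h2:-1:+1/(0,0,0)*
[(0,0,0)] end (terminal -1, O#4); searched (2,0,1) to 7

value((2,0,1), X) = +1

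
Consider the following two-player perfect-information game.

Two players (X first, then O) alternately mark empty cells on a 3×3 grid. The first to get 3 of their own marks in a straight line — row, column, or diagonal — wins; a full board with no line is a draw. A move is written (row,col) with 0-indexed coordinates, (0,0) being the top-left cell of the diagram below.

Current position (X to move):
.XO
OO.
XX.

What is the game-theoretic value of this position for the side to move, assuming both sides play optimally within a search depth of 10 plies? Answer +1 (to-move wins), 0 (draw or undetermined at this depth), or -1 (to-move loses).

[.XO/OO./XX.] X move#1: (0,0):-1/XXO/OO./XX., (1,2):+0/.XO/OOX/XX., (2,2):+1/.XO/OO./XXX*
[.XO/OO./XXX] end (terminal -1, O#2); searched .XO/OO./XX. to 10

value(.XO/OO./XX., X) = +1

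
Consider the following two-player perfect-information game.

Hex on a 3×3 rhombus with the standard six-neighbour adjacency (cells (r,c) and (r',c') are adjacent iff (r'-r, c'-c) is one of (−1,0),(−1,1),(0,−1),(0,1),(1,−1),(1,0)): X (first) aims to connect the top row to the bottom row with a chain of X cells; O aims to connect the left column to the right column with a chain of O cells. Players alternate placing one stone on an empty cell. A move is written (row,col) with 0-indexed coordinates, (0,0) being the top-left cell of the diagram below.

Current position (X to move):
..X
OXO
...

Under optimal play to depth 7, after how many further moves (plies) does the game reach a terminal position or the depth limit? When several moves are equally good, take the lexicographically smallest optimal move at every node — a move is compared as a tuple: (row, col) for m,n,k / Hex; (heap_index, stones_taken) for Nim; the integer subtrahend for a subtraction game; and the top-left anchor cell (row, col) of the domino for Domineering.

[..X/OXO/...] X move#1: (0,0):+1/X.X/OXO/...*, (0,1):+1/.XX/OXO/..., (2,0):+1/..X/OXO/X.., (2,1):+1/..X/OXO/.X., (2,2):+1/..X/OXO/..X
[X.X/OXO/...] O move#2: (0,1):-1/XOX/OXO/...*, (2,0):-1/X.X/OXO/O.., (2,1):-1/X.X/OXO/.O., (2,2):-1/X.X/OXO/..O
[XOX/OXO/...] X move#3: (2,0):+1/XOX/OXO/X..*, (2,1):+1/XOX/OXO/.X., (2,2):+1/XOX/OXO/..X
[XOX/OXO/X..] end (terminal -1, O#4); searched ..X/OXO/... to 7

PV length from [..X/OXO/...]: 3 plies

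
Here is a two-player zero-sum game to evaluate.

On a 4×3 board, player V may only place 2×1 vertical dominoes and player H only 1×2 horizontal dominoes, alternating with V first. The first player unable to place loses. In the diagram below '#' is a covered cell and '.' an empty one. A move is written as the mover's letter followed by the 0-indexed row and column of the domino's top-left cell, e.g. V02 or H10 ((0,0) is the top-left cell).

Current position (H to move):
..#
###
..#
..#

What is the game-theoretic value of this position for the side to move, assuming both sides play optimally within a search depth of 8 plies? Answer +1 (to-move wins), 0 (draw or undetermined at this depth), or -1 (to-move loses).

[..#/###/..#/..#] H move#1: H00:-1/###/###/..#/..#, H20:+1/..#/###/###/..#*, H30:+1/..#/###/..#/###
[..#/###/###/..#] end (terminal -1, V#2); searched ..#/###/..#/..# to 8

value(..#/###/..#/..#, H) = +1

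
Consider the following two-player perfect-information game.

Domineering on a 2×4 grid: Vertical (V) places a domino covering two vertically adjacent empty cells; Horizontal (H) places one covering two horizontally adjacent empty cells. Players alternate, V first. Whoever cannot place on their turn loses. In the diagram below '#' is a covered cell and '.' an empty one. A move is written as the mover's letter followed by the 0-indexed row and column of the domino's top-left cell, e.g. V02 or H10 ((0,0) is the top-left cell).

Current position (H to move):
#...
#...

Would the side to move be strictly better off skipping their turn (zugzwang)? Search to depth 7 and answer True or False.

p1 H@[#.../#...]: H01[###./#...]+1* H02[#.##/#...]+1 H11[#.../###.]+1 H12[#.../#.##]+1
p2 V@[###./#...]: V03[####/#..#]-1*
p3 H@[####/#..#]: H11[####/####]+1*
p4 V@[####/####] terminal -1; root [#.../#...] d7
suppose H passes — search the same position with V to move:
pass> p1 V@[#.../#...]: V01[##../##..]-1 V02[#.#./#.#.]+1* V03[#..#/#..#]-1
pass> p2 H@[#.#./#.#.] terminal -1; root [#.../#...] d7
for H: play +1, pass -1

zugzwang(#.../#..., H) = False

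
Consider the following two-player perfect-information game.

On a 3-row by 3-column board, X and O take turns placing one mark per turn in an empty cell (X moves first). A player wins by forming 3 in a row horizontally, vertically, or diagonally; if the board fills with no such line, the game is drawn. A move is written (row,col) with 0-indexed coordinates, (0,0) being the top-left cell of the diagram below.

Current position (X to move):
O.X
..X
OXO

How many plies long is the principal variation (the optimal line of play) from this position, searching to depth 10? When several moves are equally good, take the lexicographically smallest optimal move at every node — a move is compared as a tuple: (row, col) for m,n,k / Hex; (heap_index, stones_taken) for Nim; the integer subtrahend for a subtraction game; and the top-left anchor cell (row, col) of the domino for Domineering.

PV length from [O.X/..X/OXO]: 2 plies

p1 X@[O.X/..X/OXO]: (0,1)[OXX/..X/OXO]-1* (1,0)[O.X/X.X/OXO]-1 (1,1)[O.X/.XX/OXO]-1
p2 O@[OXX/..X/OXO]: (1,0)[OXX/O.X/OXO]+1* (1,1)[OXX/.OX/OXO]+1
p3 X@[OXX/O.X/OXO] terminal -1; root [O.X/..X/OXO] d10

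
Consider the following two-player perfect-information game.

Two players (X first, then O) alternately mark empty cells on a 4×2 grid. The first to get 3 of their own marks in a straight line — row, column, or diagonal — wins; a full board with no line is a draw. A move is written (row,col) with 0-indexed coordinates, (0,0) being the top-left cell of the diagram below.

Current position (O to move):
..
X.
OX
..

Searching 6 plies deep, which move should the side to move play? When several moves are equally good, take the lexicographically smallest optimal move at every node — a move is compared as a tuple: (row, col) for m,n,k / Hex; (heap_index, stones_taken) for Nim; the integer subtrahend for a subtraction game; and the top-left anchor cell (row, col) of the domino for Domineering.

O's best at [../X./OX/..]: (0,1)

ply 1, O at ../X./OX/.. | (0,0)=-1→O./X./OX/..; (0,1)=+0→.O/X./OX/..*; (1,1)=+0→../XO/OX/..; (3,0)=-1→../X./OX/O.; (3,1)=+0→../X./OX/.O
ply 2, X at .O/X./OX/.. | (0,0)=+0→XO/X./OX/..*; (1,1)=+0→.O/XX/OX/..; (3,0)=+0→.O/X./OX/X.; (3,1)=+0→.O/X./OX/.X
ply 3, O at XO/X./OX/.. | (1,1)=+0→XO/XO/OX/..*; (3,0)=+0→XO/X./OX/O.; (3,1)=+0→XO/X./OX/.O
ply 4, X at XO/XO/OX/.. | (3,0)=+0→XO/XO/OX/X.*; (3,1)=+0→XO/XO/OX/.X
ply 5, O at XO/XO/OX/X. | (3,1)=+0→XO/XO/OX/XO*
ply 6: XO/XO/OX/XO is terminal +0 (X); from ../X./OX/.. depth 6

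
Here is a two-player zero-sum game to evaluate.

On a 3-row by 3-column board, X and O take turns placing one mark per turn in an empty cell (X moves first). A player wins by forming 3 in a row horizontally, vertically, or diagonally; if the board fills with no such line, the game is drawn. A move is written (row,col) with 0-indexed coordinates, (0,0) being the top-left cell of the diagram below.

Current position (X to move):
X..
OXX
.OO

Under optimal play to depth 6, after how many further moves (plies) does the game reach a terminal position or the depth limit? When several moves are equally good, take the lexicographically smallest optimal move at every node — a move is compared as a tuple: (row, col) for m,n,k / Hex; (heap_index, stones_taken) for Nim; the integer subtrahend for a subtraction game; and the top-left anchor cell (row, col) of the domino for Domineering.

PV length from [X../OXX/.OO]: 3 plies

p1 X@[X../OXX/.OO]: (0,1)[XX./OXX/.OO]-1 (0,2)[X.X/OXX/.OO]-1 (2,0)[X../OXX/XOO]+0*
p2 O@[X../OXX/XOO]: (0,1)[XO./OXX/XOO]-1 (0,2)[X.O/OXX/XOO]+0*
p3 X@[X.O/OXX/XOO]: (0,1)[XXO/OXX/XOO]+0*
p4 O@[XXO/OXX/XOO] terminal +0; root [X../OXX/.OO] d6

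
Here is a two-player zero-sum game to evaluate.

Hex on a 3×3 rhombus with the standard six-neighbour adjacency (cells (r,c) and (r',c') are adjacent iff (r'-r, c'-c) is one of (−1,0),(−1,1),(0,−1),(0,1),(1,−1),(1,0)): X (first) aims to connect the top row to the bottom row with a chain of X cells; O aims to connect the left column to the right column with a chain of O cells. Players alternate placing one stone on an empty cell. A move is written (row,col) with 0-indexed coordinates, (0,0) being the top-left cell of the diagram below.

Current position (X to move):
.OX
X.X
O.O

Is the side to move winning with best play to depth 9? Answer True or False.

[.OX/X.X/O.O] X move#1: (0,0):-1/XOX/X.X/O.O, (1,1):-1/.OX/XXX/O.O, (2,1):+1/.OX/X.X/OXO*
[.OX/X.X/OXO] end (terminal -1, O#2); searched .OX/X.X/O.O to 9

X winning at [.OX/X.X/O.O]: True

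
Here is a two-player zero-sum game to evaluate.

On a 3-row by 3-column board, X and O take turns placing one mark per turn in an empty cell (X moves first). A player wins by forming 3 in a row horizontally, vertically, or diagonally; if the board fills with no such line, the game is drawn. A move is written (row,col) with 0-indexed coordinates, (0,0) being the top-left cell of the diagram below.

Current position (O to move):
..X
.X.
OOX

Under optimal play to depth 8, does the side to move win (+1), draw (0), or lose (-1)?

value(..X/.X./OOX, O) = -1

ply 1, O at ..X/.X./OOX | (0,0)=-1→O.X/.X./OOX*; (0,1)=-1→.OX/.X./OOX; (1,0)=-1→..X/OX./OOX; (1,2)=-1→..X/.XO/OOX
ply 2, X at O.X/.X./OOX | (0,1)=-1→OXX/.X./OOX; (1,0)=+0→O.X/XX./OOX; (1,2)=+1→O.X/.XX/OOX*
ply 3: O.X/.XX/OOX is terminal -1 (O); from ..X/.X./OOX depth 8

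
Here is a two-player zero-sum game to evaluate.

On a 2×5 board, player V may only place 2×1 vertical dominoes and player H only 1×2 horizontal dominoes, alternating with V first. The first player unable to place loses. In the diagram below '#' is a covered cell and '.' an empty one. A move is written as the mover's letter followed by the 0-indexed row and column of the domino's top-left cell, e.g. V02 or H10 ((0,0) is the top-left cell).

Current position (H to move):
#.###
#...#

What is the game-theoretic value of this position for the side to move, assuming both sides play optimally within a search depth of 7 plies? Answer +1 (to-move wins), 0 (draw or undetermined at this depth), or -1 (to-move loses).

ply 1, H at #.###/#...# | H11=+1→#.###/###.#*; H12=-1→#.###/#.###
ply 2: #.###/###.# is terminal -1 (V); from #.###/#...# depth 7

value(#.###/#...#, H) = +1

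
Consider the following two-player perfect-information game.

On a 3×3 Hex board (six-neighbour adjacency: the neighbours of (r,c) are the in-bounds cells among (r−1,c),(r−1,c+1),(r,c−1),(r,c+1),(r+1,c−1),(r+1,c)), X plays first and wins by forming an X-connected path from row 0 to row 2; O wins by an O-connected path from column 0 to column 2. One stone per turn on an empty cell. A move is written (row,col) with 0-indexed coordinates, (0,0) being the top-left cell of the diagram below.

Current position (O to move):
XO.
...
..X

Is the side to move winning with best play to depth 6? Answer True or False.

O winning at [XO./.../..X]: True

ply 1, O at XO./.../..X | (0,2)=-1→XOO/.../..X; (1,0)=-1→XO./O../..X; (1,1)=+1→XO./.O./..X*; (1,2)=-1→XO./..O/..X; (2,0)=-1→XO./.../O.X; (2,1)=-1→XO./.../.OX
ply 2, X at XO./.O./..X | (0,2)=-1→XOX/.O./..X*; (1,0)=-1→XO./XO./..X; (1,2)=-1→XO./.OX/..X; (2,0)=-1→XO./.O./X.X; (2,1)=-1→XO./.O./.XX
ply 3, O at XOX/.O./..X | (1,0)=-1→XOX/OO./..X; (1,2)=+1→XOX/.OO/..X*; (2,0)=-1→XOX/.O./O.X; (2,1)=-1→XOX/.O./.OX
ply 4, X at XOX/.OO/..X | (1,0)=-1→XOX/XOO/..X*; (2,0)=-1→XOX/.OO/X.X; (2,1)=-1→XOX/.OO/.XX
ply 5, O at XOX/XOO/..X | (2,0)=+1→XOX/XOO/O.X*; (2,1)=-1→XOX/XOO/.OX
ply 6: XOX/XOO/O.X is terminal -1 (X); from XO./.../..X depth 6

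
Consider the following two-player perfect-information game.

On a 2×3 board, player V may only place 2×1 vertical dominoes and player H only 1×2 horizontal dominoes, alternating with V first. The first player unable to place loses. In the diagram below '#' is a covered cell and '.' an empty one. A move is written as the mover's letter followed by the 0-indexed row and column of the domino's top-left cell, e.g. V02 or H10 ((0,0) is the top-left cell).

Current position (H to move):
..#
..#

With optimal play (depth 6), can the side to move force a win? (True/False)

p1 H@[..#/..#]: H00[###/..#]+1* H10[..#/###]+1
p2 V@[###/..#] terminal -1; root [..#/..#] d6

H winning at [..#/..#]: True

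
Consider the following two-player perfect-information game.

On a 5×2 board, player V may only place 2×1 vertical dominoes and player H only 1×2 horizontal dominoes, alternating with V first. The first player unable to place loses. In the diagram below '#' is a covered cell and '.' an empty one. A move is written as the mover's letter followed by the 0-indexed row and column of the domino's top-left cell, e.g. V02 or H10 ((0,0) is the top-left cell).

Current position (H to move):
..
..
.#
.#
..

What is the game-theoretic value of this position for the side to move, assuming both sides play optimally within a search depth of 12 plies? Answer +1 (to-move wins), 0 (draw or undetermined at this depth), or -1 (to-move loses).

value(../../.#/.#/.., H) = +1

ply 1, H at ../../.#/.#/.. | H00=+1→##/../.#/.#/..*; H10=+1→../##/.#/.#/..; H40=-1→../../.#/.#/##
ply 2, V at ##/../.#/.#/.. | V10=-1→##/#./##/.#/..*; V20=-1→##/../##/##/..; V30=-1→##/../.#/##/#.
ply 3, H at ##/#./##/.#/.. | H40=+1→##/#./##/.#/##*
ply 4: ##/#./##/.#/## is terminal -1 (V); from ../../.#/.#/.. depth 12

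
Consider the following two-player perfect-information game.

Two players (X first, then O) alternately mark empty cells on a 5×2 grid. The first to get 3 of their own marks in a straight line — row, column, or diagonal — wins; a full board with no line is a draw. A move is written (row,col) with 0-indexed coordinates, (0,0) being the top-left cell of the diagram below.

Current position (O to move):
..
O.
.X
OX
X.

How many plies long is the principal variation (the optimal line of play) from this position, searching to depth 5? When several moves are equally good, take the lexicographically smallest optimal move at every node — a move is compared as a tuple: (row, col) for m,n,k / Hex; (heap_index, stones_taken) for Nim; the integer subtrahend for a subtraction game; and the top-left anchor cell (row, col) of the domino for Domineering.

ply 1, O at ../O./.X/OX/X. | (0,0)=-1→O./O./.X/OX/X.; (0,1)=-1→.O/O./.X/OX/X.; (1,1)=-1→../OO/.X/OX/X.; (2,0)=+1→../O./OX/OX/X.*; (4,1)=-1→../O./.X/OX/XO
ply 2: ../O./OX/OX/X. is terminal -1 (X); from ../O./.X/OX/X. depth 5

PV length from [../O./.X/OX/X.]: 1 ply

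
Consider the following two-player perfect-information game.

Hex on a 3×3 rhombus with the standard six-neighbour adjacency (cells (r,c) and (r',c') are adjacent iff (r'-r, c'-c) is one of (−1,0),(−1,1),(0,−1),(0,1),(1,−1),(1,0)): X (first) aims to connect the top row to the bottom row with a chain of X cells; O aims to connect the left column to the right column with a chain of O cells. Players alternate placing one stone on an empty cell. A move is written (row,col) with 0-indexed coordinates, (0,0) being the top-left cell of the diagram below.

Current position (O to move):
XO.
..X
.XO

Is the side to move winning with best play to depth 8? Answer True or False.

O winning at [XO./..X/.XO]: False

p1 O@[XO./..X/.XO]: (0,2)[XOO/..X/.XO]-1* (1,0)[XO./O.X/.XO]-1 (1,1)[XO./.OX/.XO]-1 (2,0)[XO./..X/OXO]-1
p2 X@[XOO/..X/.XO]: (1,0)[XOO/X.X/.XO]+1* (1,1)[XOO/.XX/.XO]-1 (2,0)[XOO/..X/XXO]-1
p3 O@[XOO/X.X/.XO]: (1,1)[XOO/XOX/.XO]-1* (2,0)[XOO/X.X/OXO]-1
p4 X@[XOO/XOX/.XO]: (2,0)[XOO/XOX/XXO]+1*
p5 O@[XOO/XOX/XXO] terminal -1; root [XO./..X/.XO] d8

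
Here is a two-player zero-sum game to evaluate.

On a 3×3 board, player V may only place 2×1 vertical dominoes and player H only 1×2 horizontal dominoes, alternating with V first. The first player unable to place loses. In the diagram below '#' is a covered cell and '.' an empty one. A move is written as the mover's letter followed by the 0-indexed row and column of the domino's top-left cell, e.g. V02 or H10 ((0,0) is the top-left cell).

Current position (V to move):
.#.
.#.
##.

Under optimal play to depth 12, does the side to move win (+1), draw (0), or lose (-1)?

value(.#./.#./##., V) = +1

ply 1, V at .#./.#./##. | V00=+1→##./##./##.*; V02=+1→.##/.##/##.; V12=+1→.#./.##/###
ply 2: ##./##./##. is terminal -1 (H); from .#./.#./##. depth 12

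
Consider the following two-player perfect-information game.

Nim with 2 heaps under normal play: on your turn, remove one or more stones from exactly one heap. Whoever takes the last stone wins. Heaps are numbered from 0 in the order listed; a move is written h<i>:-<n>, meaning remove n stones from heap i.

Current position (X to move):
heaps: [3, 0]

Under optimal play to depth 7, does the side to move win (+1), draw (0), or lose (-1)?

ply 1, X at (3,0) | h0:-1=-1→(2,0); h0:-2=-1→(1,0); h0:-3=+1→(0,0)*
ply 2: (0,0) is terminal -1 (O); from (3,0) depth 7

value((3,0), X) = +1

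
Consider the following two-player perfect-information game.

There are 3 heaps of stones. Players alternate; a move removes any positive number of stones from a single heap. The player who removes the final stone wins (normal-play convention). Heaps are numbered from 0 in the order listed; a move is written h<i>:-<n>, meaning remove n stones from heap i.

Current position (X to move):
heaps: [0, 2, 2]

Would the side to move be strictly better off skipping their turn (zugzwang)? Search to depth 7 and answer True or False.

ply 1, X at (0,2,2) | h1:-1=-1→(0,1,2)*; h1:-2=-1→(0,0,2); h2:-1=-1→(0,2,1); h2:-2=-1→(0,2,0)
ply 2, O at (0,1,2) | h1:-1=-1→(0,0,2); h2:-1=+1→(0,1,1)*; h2:-2=-1→(0,1,0)
ply 3, X at (0,1,1) | h1:-1=-1→(0,0,1)*; h2:-1=-1→(0,1,0)
ply 4, O at (0,0,1) | h2:-1=+1→(0,0,0)*
ply 5: (0,0,0) is terminal -1 (X); from (0,2,2) depth 7
if X skipped the turn, O would face:
~ ply 1, O at (0,2,2) | h1:-1=-1→(0,1,2)*; h1:-2=-1→(0,0,2); h2:-1=-1→(0,2,1); h2:-2=-1→(0,2,0)
~ ply 2, X at (0,1,2) | h1:-1=-1→(0,0,2); h2:-1=+1→(0,1,1)*; h2:-2=-1→(0,1,0)
~ ply 3, O at (0,1,1) | h1:-1=-1→(0,0,1)*; h2:-1=-1→(0,1,0)
~ ply 4, X at (0,0,1) | h2:-1=+1→(0,0,0)*
~ ply 5: (0,0,0) is terminal -1 (O); from (0,2,2) depth 7
compare (X): move=-1 vs pass=+1

zugzwang((0,2,2), X) = True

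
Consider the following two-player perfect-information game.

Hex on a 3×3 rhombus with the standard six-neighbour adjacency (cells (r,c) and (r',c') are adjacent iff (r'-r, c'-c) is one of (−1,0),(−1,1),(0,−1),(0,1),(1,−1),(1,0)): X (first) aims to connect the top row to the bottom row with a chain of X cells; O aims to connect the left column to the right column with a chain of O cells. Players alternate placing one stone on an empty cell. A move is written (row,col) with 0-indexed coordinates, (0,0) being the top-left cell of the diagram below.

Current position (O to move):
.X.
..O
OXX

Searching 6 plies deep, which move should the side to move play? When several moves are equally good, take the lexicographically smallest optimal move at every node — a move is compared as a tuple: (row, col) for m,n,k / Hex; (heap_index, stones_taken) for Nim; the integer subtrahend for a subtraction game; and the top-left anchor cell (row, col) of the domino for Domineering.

O's best at [.X./..O/OXX]: (1,1)

[.X./..O/OXX] O move#1: (0,0):-1/OX./..O/OXX, (0,2):-1/.XO/..O/OXX, (1,0):-1/.X./O.O/OXX, (1,1):+1/.X./.OO/OXX*
[.X./.OO/OXX] end (terminal -1, X#2); searched .X./..O/OXX to 6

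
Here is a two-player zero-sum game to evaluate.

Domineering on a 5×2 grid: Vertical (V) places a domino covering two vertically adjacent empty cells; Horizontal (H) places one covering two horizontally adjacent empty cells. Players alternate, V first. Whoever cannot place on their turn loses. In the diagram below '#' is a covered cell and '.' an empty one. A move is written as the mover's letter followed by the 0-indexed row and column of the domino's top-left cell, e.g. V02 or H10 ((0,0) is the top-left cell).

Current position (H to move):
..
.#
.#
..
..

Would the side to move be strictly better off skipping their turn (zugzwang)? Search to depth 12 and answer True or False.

p1 H@[../.#/.#/../..]: H00[##/.#/.#/../..]-1 H30[../.#/.#/##/..]+1* H40[../.#/.#/../##]+1
p2 V@[../.#/.#/##/..]: V00[#./##/.#/##/..]-1* V10[../##/##/##/..]-1
p3 H@[#./##/.#/##/..]: H40[#./##/.#/##/##]+1*
p4 V@[#./##/.#/##/##] terminal -1; root [../.#/.#/../..] d12
pass branch (V moves first from the same position):
  | p1 V@[../.#/.#/../..]: V00[#./##/.#/../..]-1 V10[../##/##/../..]-1 V20[../.#/##/#./..]+1* V30[../.#/.#/#./#.]+1 V31[../.#/.#/.#/.#]+1
  | p2 H@[../.#/##/#./..]: H00[##/.#/##/#./..]-1* H40[../.#/##/#./##]-1
  | p3 V@[##/.#/##/#./..]: V31[##/.#/##/##/.#]+1*
  | p4 H@[##/.#/##/##/.#] terminal -1; root [../.#/.#/../..] d12
H moving scores +1; H passing scores -1

zugzwang(../.#/.#/../.., H) = False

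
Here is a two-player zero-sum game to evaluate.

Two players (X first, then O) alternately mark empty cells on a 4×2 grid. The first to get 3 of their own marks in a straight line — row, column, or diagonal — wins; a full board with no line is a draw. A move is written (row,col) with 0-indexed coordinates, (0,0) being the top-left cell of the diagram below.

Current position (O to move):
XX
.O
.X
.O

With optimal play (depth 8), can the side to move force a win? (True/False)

O winning at [XX/.O/.X/.O]: False

p1 O@[XX/.O/.X/.O]: (1,0)[XX/OO/.X/.O]+0* (2,0)[XX/.O/OX/.O]+0 (3,0)[XX/.O/.X/OO]+0
p2 X@[XX/OO/.X/.O]: (2,0)[XX/OO/XX/.O]+0* (3,0)[XX/OO/.X/XO]+0
p3 O@[XX/OO/XX/.O]: (3,0)[XX/OO/XX/OO]+0*
p4 X@[XX/OO/XX/OO] terminal +0; root [XX/.O/.X/.O] d8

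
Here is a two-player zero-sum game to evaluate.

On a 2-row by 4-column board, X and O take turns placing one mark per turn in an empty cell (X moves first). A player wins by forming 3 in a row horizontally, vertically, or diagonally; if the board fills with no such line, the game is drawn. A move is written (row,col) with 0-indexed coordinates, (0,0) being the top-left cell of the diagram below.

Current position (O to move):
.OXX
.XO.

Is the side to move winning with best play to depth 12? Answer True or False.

O winning at [.OXX/.XO.]: False

p1 O@[.OXX/.XO.]: (0,0)[OOXX/.XO.]+0* (1,0)[.OXX/OXO.]+0 (1,3)[.OXX/.XOO]+0
p2 X@[OOXX/.XO.]: (1,0)[OOXX/XXO.]+0* (1,3)[OOXX/.XOX]+0
p3 O@[OOXX/XXO.]: (1,3)[OOXX/XXOO]+0*
p4 X@[OOXX/XXOO] terminal +0; root [.OXX/.XO.] d12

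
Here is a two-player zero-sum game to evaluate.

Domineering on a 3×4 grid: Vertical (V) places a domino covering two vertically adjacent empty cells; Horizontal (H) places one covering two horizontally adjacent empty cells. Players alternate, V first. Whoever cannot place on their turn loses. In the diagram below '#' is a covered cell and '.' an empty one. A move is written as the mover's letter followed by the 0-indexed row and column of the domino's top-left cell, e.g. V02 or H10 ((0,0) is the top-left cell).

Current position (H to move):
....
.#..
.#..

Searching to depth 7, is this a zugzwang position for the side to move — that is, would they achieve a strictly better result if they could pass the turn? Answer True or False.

zugzwang(..../.#../.#.., H) = False

ply 1, H at ..../.#../.#.. | H00=-1→##../.#../.#..; H01=-1→.##./.#../.#..; H02=-1→..##/.#../.#..; H12=+1→..../.###/.#..*; H22=-1→..../.#../.###
ply 2, V at ..../.###/.#.. | V00=-1→#.../####/.#..*; V10=-1→..../####/##..
ply 3, H at #.../####/.#.. | H01=+1→###./####/.#..*; H02=+1→#.##/####/.#..; H22=+1→#.../####/.###
ply 4: ###./####/.#.. is terminal -1 (V); from ..../.#../.#.. depth 7
suppose H passes — search the same position with V to move:
pass> ply 1, V at ..../.#../.#.. | V00=-1→#.../##../.#..; V02=+1→..#./.##./.#..*; V03=+1→...#/.#.#/.#..; V10=-1→..../##../##..; V12=+1→..../.##./.##.; V13=+1→..../.#.#/.#.#
pass> ply 2, H at ..#./.##./.#.. | H00=-1→###./.##./.#..*; H22=-1→..#./.##./.###
pass> ply 3, V at ###./.##./.#.. | V03=+1→####/.###/.#..*; V10=+1→###./###./##..; V13=+1→###./.###/.#.#
pass> ply 4, H at ####/.###/.#.. | H22=-1→####/.###/.###*
pass> ply 5, V at ####/.###/.### | V10=+1→####/####/####*
pass> ply 6: ####/####/#### is terminal -1 (H); from ..../.#../.#.. depth 7
for H: play +1, pass -1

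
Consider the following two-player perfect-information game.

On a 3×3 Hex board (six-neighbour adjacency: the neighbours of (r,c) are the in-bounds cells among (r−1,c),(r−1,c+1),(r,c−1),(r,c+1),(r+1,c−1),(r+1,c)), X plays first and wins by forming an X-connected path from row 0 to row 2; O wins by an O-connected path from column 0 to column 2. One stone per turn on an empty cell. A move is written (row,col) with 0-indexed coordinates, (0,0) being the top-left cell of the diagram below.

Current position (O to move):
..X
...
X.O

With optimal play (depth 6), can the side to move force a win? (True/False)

O winning at [..X/.../X.O]: False

p1 O@[..X/.../X.O]: (0,0)[O.X/.../X.O]-1* (0,1)[.OX/.../X.O]-1 (1,0)[..X/O../X.O]-1 (1,1)[..X/.O./X.O]-1 (1,2)[..X/..O/X.O]-1 (2,1)[..X/.../XOO]-1
p2 X@[O.X/.../X.O]: (0,1)[OXX/.../X.O]+1* (1,0)[O.X/X../X.O]+1 (1,1)[O.X/.X./X.O]+1 (1,2)[O.X/..X/X.O]+1 (2,1)[O.X/.../XXO]+1
p3 O@[OXX/.../X.O]: (1,0)[OXX/O../X.O]-1* (1,1)[OXX/.O./X.O]-1 (1,2)[OXX/..O/X.O]-1 (2,1)[OXX/.../XOO]-1
p4 X@[OXX/O../X.O]: (1,1)[OXX/OX./X.O]+1* (1,2)[OXX/O.X/X.O]+1 (2,1)[OXX/O../XXO]+1
p5 O@[OXX/OX./X.O] terminal -1; root [..X/.../X.O] d6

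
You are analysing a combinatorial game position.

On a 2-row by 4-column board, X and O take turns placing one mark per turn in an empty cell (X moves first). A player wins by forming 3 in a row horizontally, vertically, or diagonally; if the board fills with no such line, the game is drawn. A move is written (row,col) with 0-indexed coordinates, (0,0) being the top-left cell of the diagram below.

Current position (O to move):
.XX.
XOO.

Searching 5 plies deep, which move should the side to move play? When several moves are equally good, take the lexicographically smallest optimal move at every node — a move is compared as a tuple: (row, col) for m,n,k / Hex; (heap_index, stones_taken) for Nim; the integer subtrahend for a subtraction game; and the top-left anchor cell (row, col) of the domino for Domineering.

p1 O@[.XX./XOO.]: (0,0)[OXX./XOO.]-1 (0,3)[.XXO/XOO.]-1 (1,3)[.XX./XOOO]+1*
p2 X@[.XX./XOOO] terminal -1; root [.XX./XOO.] d5

O's best at [.XX./XOO.]: (1,3)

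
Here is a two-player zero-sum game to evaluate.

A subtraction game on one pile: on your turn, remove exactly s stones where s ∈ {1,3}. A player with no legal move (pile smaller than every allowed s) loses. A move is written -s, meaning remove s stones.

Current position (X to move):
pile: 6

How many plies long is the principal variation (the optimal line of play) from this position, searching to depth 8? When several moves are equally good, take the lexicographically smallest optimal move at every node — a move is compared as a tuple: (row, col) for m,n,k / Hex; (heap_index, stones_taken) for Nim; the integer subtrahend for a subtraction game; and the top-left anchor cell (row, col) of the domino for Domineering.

p1 X@[6]: -1[5]-1* -3[3]-1
p2 O@[5]: -1[4]+1* -3[2]+1
p3 X@[4]: -1[3]-1* -3[1]-1
p4 O@[3]: -1[2]+1* -3[0]+1
p5 X@[2]: -1[1]-1*
p6 O@[1]: -1[0]+1*
p7 X@[0] terminal -1; root [6] d8

PV length from [6]: 6 plies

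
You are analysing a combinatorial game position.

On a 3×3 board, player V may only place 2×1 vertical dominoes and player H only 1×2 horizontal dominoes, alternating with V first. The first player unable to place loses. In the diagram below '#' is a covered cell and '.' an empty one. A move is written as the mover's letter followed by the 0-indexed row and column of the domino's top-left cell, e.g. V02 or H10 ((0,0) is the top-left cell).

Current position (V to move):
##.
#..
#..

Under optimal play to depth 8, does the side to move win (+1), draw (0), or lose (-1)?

value(##./#../#.., V) = +1

[##./#../#..] V move#1: V02:-1/###/#.#/#.., V11:+1/##./##./##.*, V12:+1/##./#.#/#.#
[##./##./##.] end (terminal -1, H#2); searched ##./#../#.. to 8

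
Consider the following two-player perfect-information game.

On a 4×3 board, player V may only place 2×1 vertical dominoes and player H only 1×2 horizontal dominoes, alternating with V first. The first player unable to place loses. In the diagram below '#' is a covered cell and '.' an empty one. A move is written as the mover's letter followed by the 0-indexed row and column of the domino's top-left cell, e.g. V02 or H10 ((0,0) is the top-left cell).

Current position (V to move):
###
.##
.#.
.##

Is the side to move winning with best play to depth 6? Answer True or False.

[###/.##/.#./.##] V move#1: V10:+1/###/###/##./.##*, V20:+1/###/.##/##./###
[###/###/##./.##] end (terminal -1, H#2); searched ###/.##/.#./.## to 6

V winning at [###/.##/.#./.##]: True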